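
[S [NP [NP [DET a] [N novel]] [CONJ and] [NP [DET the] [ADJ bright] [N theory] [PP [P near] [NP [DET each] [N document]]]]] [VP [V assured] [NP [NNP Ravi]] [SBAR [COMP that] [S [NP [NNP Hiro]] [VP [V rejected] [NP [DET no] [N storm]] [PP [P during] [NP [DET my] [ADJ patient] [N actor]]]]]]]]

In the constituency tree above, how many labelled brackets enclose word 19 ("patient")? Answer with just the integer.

8

Counting open brackets not yet closed at "patient": [S [VP [SBAR [S [VP [PP [NP [ADJ = 8.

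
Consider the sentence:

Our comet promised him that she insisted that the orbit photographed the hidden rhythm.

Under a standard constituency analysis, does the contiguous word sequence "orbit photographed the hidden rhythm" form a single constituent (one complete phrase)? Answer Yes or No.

No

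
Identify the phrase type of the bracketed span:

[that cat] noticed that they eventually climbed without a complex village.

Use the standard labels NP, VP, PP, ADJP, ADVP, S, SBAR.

"cat" is the head of the bracketed span, so the span is a noun phrase: NP.

NP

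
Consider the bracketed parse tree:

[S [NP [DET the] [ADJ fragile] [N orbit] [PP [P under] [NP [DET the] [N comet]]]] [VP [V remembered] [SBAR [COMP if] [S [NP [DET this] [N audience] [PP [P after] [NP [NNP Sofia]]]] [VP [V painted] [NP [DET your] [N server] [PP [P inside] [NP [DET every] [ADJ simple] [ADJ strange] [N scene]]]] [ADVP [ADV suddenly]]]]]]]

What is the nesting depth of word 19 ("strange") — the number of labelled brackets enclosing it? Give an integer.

Path from the root down to the word: S → VP → SBAR → S → VP → NP → PP → NP → ADJ. That is 9 enclosing brackets.

9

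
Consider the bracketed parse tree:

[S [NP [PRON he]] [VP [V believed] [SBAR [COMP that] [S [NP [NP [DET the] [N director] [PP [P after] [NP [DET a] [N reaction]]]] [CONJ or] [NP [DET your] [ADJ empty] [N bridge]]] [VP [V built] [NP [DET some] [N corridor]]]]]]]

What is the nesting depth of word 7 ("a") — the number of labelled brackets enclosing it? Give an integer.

The word sits inside DET, which is inside NP, inside PP, inside NP, inside NP, inside S, inside SBAR, inside VP, inside S — 9 brackets in all.

9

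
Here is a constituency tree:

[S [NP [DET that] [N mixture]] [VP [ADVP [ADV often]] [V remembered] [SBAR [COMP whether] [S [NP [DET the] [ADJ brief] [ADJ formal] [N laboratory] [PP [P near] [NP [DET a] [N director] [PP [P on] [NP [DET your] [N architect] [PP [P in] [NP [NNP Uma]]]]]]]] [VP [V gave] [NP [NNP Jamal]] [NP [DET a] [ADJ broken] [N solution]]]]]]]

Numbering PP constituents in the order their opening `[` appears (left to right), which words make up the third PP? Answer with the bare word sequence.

The PP opening brackets appear, in order, over: "near a director on your architect in Uma"; "on your architect in Uma"; "in Uma". The third one spans "in Uma".

in Uma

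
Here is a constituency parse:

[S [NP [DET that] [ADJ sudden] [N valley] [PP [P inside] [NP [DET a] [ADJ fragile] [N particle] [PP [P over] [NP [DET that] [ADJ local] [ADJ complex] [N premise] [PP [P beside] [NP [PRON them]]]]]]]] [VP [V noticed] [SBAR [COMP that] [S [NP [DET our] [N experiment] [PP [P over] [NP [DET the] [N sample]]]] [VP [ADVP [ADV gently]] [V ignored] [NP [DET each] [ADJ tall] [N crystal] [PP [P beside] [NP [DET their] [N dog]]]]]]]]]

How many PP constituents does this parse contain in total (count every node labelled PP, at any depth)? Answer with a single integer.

5

Scanning left to right, an opening `[PP` appears at word positions 4, 8, 13, 19, 27 — 5 in total.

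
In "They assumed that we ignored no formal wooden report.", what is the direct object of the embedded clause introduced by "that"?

"ignored" heads the VP of the embedded clause introduced by "that", and "no formal wooden report" is its direct object.

no formal wooden report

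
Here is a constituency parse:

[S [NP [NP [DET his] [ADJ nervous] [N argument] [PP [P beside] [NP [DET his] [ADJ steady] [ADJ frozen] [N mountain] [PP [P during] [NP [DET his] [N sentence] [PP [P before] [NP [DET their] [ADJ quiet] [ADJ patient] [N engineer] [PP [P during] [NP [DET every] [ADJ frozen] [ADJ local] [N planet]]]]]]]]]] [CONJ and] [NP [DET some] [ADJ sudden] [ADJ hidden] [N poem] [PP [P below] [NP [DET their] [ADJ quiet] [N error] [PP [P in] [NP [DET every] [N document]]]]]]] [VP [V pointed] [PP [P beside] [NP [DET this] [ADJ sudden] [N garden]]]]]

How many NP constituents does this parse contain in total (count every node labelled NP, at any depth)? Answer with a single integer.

Listing each NP by its span: [NP his nervous argument beside his steady frozen mountain during his sentence before their quiet patient engineer during every frozen local planet and some sudden hidden poem below their quiet error in every document]; [NP his nervous argument beside his steady frozen mountain during his sentence before their quiet patient engineer during every frozen local planet]; [NP his steady frozen mountain during his sentence before their quiet patient engineer during every frozen local planet]; [NP his sentence before their quiet patient engineer during every frozen local planet]; [NP their quiet patient engineer during every frozen local planet]; [NP every frozen local planet] … — that makes 10.

10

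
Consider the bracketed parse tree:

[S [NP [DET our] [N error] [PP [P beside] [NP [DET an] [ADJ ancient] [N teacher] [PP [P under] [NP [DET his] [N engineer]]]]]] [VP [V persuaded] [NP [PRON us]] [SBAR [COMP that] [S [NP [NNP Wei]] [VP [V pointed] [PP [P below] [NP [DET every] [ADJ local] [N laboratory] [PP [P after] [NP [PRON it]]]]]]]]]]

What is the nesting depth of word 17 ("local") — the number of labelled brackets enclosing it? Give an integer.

Counting open brackets not yet closed at "local": [S [VP [SBAR [S [VP [PP [NP [ADJ = 8.

8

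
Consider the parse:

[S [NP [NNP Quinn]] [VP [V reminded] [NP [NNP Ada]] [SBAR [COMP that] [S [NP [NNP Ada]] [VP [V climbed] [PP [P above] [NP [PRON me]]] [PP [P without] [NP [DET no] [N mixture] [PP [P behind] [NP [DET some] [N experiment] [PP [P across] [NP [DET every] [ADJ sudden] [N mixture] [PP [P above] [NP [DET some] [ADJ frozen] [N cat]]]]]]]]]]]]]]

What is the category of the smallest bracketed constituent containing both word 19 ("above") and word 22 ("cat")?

Word 19 lies under S → VP → SBAR → S → VP → PP → NP → PP → NP → PP → NP → PP → P; word 22 lies under S → VP → SBAR → S → VP → PP → NP → PP → NP → PP → NP → PP → NP → N. The lowest shared node is the PP.

PP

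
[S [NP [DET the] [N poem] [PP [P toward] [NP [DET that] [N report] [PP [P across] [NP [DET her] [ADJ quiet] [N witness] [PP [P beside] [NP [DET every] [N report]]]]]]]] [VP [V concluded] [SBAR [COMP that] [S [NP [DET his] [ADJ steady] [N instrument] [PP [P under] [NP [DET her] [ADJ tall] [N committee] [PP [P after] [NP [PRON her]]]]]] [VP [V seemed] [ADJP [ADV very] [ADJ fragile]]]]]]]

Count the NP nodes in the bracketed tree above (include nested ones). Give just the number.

The NP constituents are: [NP the poem toward that report across her quiet witness beside every report]; [NP that report across her quiet witness beside every report]; [NP her quiet witness beside every report]; [NP every report]; [NP his steady instrument under her tall committee after her]; [NP her tall committee after her] …. Total: 7.

7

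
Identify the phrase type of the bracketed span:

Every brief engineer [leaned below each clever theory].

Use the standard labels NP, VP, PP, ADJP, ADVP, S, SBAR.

The bracketed span "leaned below each clever theory" is headed by "leaned", making it a verb phrase (VP).

VP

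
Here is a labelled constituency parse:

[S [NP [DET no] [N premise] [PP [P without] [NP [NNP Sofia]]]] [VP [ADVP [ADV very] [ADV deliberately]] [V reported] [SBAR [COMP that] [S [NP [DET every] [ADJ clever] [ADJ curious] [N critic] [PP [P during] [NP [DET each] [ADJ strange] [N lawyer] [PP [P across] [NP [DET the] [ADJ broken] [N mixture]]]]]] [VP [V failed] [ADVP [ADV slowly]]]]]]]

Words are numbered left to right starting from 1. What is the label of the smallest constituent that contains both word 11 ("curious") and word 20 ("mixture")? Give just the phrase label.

NP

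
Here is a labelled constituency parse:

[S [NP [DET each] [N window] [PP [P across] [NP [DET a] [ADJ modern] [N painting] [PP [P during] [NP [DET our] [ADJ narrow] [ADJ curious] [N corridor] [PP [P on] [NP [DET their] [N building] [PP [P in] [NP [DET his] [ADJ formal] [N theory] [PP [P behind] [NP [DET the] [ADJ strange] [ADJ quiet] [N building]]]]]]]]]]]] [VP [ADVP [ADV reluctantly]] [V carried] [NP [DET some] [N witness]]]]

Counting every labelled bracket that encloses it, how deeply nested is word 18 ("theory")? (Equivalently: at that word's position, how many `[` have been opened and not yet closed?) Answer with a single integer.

Path from the root down to the word: S → NP → PP → NP → PP → NP → PP → NP → PP → NP → N. That is 11 enclosing brackets.

11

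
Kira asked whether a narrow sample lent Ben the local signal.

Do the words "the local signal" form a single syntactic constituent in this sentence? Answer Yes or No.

Yes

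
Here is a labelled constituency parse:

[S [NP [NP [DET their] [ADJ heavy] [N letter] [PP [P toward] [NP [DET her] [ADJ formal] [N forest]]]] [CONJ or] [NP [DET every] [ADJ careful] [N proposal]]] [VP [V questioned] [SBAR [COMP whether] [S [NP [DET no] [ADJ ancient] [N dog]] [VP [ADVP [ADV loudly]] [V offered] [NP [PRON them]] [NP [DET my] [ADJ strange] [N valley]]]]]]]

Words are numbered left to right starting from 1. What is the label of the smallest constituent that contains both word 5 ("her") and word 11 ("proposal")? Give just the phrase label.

Both words fall inside [NP their heavy letter toward her formal forest or every careful proposal] (words 1–11), and no smaller constituent contains them both. Label: NP.

NP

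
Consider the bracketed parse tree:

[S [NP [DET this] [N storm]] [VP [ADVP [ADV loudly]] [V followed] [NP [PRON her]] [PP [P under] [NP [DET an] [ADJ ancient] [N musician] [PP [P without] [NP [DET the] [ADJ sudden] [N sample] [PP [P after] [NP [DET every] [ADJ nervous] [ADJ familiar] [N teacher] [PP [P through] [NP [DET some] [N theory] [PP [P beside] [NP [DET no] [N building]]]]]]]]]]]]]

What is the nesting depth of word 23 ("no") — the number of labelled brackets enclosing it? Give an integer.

13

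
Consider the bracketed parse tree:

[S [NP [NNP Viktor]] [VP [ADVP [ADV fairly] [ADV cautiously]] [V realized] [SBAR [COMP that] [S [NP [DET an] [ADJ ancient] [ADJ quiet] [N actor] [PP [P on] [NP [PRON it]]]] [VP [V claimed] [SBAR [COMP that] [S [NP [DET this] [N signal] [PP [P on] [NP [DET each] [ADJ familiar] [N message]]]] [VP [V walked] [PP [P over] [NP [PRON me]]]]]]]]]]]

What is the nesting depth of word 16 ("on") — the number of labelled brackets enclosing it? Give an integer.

10

Counting open brackets not yet closed at "on": [S [VP [SBAR [S [VP [SBAR [S [NP [PP [P = 10.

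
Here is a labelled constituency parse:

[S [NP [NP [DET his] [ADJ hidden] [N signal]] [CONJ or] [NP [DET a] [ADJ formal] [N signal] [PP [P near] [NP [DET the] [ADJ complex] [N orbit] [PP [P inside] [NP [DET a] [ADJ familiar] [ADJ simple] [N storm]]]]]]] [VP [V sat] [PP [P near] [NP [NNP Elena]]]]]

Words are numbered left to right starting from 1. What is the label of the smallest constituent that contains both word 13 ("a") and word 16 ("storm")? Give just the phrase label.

NP

Word 13 lies under S → NP → NP → PP → NP → PP → NP → DET; word 16 lies under S → NP → NP → PP → NP → PP → NP → N. The lowest shared node is the NP.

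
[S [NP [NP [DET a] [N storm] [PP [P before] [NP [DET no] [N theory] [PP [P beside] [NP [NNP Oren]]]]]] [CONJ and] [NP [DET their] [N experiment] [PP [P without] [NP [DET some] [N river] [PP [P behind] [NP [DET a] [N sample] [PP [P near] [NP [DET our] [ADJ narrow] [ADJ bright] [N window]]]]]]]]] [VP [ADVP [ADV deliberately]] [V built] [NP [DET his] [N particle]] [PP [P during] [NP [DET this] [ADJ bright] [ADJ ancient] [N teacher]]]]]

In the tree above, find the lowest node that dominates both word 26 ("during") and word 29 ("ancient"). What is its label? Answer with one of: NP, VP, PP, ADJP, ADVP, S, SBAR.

PP

Word 26 lies under S → VP → PP → P; word 29 lies under S → VP → PP → NP → ADJ. The lowest shared node is the PP.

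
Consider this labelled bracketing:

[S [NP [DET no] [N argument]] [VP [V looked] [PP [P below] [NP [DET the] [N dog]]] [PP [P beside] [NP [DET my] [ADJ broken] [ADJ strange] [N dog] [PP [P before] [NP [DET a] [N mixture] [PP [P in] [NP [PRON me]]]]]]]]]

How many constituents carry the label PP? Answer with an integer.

The PP constituents are: [PP below the dog]; [PP beside my broken strange dog before a mixture in me]; [PP before a mixture in me]; [PP in me]. Total: 4.

4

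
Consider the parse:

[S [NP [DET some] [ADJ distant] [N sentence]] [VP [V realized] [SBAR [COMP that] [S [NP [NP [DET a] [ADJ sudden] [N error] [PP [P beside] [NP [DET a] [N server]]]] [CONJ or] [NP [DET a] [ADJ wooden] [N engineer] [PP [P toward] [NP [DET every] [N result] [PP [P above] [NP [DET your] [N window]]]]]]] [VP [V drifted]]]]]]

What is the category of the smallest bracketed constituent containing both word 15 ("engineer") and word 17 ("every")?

Word 15 lies under S → VP → SBAR → S → NP → NP → N; word 17 lies under S → VP → SBAR → S → NP → NP → PP → NP → DET. The lowest shared node is the NP.

NP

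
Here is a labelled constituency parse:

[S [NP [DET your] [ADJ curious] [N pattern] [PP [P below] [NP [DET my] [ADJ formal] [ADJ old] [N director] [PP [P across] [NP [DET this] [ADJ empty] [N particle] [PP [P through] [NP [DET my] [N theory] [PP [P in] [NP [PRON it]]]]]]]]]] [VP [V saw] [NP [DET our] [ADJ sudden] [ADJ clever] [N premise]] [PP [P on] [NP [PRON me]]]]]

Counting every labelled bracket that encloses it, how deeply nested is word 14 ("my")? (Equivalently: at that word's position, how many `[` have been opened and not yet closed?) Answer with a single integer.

9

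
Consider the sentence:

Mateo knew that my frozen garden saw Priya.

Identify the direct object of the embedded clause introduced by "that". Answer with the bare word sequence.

The verb of the embedded clause introduced by "that" is "saw"; its direct object is the NP "Priya".

Priya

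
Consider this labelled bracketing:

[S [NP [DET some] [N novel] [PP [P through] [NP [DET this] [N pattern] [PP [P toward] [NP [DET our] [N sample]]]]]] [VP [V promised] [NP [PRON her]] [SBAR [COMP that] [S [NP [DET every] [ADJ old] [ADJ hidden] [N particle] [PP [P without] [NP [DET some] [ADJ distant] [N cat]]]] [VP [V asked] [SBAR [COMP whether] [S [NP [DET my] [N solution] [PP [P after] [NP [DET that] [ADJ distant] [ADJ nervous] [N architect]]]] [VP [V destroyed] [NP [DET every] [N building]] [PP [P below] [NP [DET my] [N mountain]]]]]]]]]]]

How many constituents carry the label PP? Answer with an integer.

5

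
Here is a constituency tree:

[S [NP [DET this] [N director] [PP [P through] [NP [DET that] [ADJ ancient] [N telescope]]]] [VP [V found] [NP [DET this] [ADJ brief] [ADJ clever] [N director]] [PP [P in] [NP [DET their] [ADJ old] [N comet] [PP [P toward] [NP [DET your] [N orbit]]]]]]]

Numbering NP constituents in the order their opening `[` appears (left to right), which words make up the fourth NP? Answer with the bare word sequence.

Opening `[NP` markers occur at word positions 1, 4, 8, 13, 17; the fourth of these opens the constituent [NP their old comet toward your orbit].

their old comet toward your orbit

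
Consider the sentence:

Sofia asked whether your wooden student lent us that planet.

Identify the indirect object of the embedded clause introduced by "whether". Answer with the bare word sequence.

us

Within the embedded clause introduced by "whether", the indirect object of "lent" is "us".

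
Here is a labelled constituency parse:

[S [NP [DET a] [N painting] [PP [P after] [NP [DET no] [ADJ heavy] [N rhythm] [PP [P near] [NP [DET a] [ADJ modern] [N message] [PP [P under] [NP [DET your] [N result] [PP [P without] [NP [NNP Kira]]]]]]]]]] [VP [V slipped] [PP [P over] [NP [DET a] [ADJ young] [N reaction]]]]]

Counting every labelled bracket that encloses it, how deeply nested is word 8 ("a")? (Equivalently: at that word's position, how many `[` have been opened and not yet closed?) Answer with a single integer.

Path from the root down to the word: S → NP → PP → NP → PP → NP → DET. That is 7 enclosing brackets.

7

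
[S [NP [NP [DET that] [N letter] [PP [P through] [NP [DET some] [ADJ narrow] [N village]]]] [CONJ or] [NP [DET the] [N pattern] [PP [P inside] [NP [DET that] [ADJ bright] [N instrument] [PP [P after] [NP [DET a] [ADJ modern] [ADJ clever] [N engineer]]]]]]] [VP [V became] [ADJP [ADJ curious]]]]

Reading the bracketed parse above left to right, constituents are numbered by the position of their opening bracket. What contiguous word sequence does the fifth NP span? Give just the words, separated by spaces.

that bright instrument after a modern clever engineer

In left-to-right order the NP constituents are "that letter through some narrow village or the pattern inside that bright instrument after a modern clever engineer"; "that letter through some narrow village"; "some narrow village"; "the pattern inside that bright instrument after a modern clever engineer"; "that bright instrument after a modern clever engineer"; "a modern clever engineer". Number 5 is "that bright instrument after a modern clever engineer".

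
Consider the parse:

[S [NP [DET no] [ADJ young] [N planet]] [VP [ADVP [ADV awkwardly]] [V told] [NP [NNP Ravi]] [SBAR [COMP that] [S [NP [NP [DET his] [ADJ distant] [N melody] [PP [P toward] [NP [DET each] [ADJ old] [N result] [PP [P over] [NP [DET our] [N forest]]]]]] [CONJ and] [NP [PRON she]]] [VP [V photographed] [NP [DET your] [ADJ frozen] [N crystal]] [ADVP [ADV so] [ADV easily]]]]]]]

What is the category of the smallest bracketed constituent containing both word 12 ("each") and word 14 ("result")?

NP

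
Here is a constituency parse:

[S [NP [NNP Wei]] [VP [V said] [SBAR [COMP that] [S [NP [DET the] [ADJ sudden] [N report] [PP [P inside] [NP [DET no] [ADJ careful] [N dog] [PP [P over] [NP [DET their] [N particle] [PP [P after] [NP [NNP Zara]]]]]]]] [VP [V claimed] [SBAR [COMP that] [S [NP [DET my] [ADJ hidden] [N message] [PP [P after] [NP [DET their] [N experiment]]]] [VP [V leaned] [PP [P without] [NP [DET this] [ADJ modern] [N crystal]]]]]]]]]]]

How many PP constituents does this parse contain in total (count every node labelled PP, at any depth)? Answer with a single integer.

Scanning left to right, an opening `[PP` appears at word positions 7, 11, 14, 21, 25 — 5 in total.

5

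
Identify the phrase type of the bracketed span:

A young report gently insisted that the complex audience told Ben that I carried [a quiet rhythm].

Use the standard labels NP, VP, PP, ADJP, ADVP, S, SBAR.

NP

The bracketed span "a quiet rhythm" is headed by "rhythm", making it a noun phrase (NP).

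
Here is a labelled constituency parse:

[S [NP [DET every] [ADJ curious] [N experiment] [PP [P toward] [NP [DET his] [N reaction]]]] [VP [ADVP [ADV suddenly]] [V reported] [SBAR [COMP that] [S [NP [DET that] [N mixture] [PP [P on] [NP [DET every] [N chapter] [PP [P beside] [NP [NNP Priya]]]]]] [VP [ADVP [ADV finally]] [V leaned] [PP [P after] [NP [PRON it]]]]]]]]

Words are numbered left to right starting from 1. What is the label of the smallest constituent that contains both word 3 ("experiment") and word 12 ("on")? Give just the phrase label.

S

The smallest bracket enclosing both words is [S every curious experiment toward his reaction suddenly reported that that mixture on every chapter beside Priya finally leaned after it], so the label is S.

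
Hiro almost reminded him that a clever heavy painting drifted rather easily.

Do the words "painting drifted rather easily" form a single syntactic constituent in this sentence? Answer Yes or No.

No

The smallest constituent containing the whole sequence is the clause [S a clever heavy painting drifted rather easily], but the sequence is only part of it — it straddles the boundary between noun phrase "a clever heavy painting" and verb phrase "drifted rather easily".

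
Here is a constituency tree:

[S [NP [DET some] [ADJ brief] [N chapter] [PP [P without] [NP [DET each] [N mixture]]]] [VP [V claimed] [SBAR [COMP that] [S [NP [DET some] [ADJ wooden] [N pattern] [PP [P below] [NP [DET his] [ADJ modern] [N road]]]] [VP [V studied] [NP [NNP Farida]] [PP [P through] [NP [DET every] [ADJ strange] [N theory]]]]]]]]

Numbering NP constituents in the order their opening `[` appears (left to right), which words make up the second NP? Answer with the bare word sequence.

each mixture

The NP opening brackets appear, in order, over: "some brief chapter without each mixture"; "each mixture"; "some wooden pattern below his modern road"; "his modern road"; "Farida"; "every strange theory". The second one spans "each mixture".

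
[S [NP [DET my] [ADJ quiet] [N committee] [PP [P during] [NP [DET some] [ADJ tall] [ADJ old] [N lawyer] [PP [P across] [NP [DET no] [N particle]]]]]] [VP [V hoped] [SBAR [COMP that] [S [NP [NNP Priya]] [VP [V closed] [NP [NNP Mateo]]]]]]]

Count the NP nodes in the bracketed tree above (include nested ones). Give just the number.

5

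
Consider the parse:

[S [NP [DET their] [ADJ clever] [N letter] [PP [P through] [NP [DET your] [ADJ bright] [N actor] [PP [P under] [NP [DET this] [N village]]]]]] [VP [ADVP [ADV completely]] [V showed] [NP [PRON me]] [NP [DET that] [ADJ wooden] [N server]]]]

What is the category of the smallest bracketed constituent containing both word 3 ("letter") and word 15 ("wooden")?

Word 3 lies under S → NP → N; word 15 lies under S → VP → NP → ADJ. The lowest shared node is the S.

S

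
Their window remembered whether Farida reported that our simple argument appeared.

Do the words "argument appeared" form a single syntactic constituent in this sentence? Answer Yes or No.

No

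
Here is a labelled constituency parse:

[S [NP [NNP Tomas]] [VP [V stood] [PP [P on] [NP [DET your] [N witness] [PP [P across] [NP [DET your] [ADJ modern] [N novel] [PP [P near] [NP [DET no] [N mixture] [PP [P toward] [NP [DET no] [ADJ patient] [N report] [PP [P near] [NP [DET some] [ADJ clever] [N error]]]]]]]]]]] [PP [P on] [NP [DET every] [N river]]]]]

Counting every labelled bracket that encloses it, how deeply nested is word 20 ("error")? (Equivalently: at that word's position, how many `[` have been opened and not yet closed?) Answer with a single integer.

The word sits inside N, which is inside NP, inside PP, inside NP, inside PP, inside NP, inside PP, inside NP, inside PP, inside NP, inside PP, inside VP, inside S — 13 brackets in all.

13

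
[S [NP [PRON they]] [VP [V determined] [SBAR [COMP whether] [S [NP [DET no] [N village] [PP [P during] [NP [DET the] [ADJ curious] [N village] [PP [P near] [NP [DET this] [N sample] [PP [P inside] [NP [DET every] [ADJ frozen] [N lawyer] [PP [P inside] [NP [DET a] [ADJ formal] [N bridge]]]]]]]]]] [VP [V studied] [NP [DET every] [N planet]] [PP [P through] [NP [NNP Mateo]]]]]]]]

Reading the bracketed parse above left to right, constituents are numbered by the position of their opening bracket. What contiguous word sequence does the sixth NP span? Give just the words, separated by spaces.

Opening `[NP` markers occur at word positions 1, 4, 7, 11, 14, 18, 22, 25; the sixth of these opens the constituent [NP a formal bridge].

a formal bridge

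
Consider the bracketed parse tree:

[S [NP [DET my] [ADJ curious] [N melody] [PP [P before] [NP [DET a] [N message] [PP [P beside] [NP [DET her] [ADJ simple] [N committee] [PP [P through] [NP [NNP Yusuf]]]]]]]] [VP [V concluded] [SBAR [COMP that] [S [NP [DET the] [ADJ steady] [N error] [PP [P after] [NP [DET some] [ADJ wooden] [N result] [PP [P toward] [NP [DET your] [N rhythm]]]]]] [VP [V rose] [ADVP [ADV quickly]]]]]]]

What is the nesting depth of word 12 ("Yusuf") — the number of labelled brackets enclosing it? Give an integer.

9

Path from the root down to the word: S → NP → PP → NP → PP → NP → PP → NP → NNP. That is 9 enclosing brackets.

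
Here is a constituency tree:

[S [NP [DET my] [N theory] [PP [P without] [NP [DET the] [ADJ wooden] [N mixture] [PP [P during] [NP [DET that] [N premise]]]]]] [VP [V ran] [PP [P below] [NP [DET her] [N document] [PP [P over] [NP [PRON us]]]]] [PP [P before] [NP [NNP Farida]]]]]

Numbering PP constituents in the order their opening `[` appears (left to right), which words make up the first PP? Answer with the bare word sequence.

The PP opening brackets appear, in order, over: "without the wooden mixture during that premise"; "during that premise"; "below her document over us"; "over us"; "before Farida". The first one spans "without the wooden mixture during that premise".

without the wooden mixture during that premise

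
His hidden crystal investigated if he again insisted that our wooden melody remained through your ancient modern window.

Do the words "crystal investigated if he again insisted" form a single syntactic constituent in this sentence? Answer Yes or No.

No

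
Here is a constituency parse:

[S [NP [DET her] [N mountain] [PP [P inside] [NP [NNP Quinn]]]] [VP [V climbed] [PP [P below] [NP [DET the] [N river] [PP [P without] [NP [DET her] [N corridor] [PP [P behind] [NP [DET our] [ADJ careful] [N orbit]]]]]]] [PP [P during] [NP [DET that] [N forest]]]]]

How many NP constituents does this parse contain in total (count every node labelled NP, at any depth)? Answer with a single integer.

6

The NP constituents are: [NP her mountain inside Quinn]; [NP Quinn]; [NP the river without her corridor behind our careful orbit]; [NP her corridor behind our careful orbit]; [NP our careful orbit]; [NP that forest]. Total: 6.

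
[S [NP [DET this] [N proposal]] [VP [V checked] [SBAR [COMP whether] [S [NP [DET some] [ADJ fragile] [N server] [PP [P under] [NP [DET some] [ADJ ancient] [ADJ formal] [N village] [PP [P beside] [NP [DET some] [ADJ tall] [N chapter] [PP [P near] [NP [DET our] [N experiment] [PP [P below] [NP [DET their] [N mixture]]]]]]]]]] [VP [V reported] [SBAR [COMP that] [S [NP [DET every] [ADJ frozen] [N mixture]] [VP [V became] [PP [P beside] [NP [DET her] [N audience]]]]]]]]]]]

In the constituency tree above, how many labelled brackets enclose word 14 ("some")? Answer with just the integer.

10

The word sits inside DET, which is inside NP, inside PP, inside NP, inside PP, inside NP, inside S, inside SBAR, inside VP, inside S — 10 brackets in all.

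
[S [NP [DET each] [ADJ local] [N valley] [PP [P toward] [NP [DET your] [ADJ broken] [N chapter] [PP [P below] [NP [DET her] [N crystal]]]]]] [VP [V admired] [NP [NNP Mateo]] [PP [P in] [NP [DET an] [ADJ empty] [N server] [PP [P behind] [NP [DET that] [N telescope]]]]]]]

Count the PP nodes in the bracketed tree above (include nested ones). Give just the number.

4

Listing each PP by its span: [PP toward your broken chapter below her crystal]; [PP below her crystal]; [PP in an empty server behind that telescope]; [PP behind that telescope] — that makes 4.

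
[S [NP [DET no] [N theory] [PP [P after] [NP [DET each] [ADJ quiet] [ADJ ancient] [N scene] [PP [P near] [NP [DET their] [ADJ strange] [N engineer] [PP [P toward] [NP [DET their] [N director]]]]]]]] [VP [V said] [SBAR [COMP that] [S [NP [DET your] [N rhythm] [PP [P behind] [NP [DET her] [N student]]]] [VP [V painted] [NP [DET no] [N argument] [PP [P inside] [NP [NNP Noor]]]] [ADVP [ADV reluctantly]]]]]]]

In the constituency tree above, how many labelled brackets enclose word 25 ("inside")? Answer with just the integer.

The word sits inside P, which is inside PP, inside NP, inside VP, inside S, inside SBAR, inside VP, inside S — 8 brackets in all.

8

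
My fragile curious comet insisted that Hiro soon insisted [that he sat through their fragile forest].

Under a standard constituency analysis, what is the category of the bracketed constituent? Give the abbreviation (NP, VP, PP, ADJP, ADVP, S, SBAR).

SBAR

The bracketed span "that he sat through their fragile forest" is headed by "that", making it a subordinate clause (SBAR).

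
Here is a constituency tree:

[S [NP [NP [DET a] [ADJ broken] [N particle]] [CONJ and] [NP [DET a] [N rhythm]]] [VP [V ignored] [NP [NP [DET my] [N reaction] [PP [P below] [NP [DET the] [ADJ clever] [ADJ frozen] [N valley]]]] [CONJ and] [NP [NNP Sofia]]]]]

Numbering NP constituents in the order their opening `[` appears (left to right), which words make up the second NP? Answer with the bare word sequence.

a broken particle

Opening `[NP` markers occur at word positions 1, 1, 5, 8, 8, 11, 16; the second of these opens the constituent [NP a broken particle].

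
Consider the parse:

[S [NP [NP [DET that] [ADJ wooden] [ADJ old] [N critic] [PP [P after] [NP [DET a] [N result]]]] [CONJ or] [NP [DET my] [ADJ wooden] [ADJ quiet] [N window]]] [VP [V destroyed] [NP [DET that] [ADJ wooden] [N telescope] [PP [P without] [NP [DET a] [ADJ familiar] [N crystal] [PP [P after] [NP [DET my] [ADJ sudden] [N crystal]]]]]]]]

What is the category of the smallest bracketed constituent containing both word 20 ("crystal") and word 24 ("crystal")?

NP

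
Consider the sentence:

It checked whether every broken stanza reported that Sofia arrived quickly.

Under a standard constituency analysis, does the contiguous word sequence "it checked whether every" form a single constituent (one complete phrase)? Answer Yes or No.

No

"it" belongs to the noun phrase "it" while "every" belongs to the verb phrase "checked whether every broken stanza reported that Sofia arrived quickly"; a span that runs across that boundary is not a single phrase.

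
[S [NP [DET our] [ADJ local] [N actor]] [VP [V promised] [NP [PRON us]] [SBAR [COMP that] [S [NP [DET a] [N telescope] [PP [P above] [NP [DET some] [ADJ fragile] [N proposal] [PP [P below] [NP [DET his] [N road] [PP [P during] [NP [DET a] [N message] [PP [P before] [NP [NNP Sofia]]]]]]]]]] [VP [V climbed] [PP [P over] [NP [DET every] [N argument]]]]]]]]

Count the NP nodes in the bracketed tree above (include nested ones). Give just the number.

8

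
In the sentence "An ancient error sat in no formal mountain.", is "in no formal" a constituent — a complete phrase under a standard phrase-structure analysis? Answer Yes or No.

No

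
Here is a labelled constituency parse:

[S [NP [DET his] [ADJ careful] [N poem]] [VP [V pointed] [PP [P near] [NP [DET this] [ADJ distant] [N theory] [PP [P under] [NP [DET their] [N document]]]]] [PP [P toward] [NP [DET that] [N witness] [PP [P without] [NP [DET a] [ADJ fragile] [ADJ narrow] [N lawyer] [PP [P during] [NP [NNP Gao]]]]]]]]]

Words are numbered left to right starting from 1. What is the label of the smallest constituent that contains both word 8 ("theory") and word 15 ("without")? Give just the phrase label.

VP

The smallest bracket enclosing both words is [VP pointed near this distant theory under their document toward that witness without a fragile narrow lawyer during Gao], so the label is VP.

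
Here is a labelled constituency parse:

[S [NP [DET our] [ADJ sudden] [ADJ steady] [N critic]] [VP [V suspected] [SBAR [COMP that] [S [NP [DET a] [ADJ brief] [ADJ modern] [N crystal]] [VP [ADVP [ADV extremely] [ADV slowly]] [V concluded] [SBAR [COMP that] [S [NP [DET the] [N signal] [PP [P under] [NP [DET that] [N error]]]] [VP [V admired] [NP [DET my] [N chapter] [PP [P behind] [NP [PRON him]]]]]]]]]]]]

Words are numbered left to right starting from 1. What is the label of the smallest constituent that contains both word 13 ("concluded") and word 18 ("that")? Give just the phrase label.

VP

Both words fall inside [VP extremely slowly concluded that the signal under that error admired my chapter behind him] (words 11–24), and no smaller constituent contains them both. Label: VP.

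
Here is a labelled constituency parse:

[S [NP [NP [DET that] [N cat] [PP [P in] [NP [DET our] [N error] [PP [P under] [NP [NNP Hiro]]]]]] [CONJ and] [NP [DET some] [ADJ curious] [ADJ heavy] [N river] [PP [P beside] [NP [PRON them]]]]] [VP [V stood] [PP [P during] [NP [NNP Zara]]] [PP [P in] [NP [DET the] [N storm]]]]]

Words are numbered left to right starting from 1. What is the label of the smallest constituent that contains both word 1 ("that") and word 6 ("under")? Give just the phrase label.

NP

The smallest bracket enclosing both words is [NP that cat in our error under Hiro], so the label is NP.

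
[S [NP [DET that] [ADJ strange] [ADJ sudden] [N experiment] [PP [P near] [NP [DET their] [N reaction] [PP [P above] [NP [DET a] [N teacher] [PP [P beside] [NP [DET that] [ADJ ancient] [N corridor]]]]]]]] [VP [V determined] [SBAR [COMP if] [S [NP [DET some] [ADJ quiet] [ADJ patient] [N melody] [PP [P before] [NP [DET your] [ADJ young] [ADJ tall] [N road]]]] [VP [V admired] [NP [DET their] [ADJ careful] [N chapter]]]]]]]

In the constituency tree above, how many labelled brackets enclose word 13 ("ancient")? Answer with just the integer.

9

The word sits inside ADJ, which is inside NP, inside PP, inside NP, inside PP, inside NP, inside PP, inside NP, inside S — 9 brackets in all.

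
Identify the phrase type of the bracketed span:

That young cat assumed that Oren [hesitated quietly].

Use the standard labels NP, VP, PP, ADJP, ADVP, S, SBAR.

VP

"hesitated" is the head of the bracketed span, so the span is a verb phrase: VP.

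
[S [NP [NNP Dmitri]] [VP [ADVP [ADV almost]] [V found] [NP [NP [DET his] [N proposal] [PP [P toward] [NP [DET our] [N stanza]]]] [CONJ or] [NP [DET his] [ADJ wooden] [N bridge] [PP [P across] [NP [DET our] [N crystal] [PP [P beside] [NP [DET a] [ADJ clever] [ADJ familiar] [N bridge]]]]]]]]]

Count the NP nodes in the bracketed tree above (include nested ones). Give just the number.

7

The NP constituents are: [NP Dmitri]; [NP his proposal toward our stanza or his wooden bridge across our crystal beside a clever familiar bridge]; [NP his proposal toward our stanza]; [NP our stanza]; [NP his wooden bridge across our crystal beside a clever familiar bridge]; [NP our crystal beside a clever familiar bridge] …. Total: 7.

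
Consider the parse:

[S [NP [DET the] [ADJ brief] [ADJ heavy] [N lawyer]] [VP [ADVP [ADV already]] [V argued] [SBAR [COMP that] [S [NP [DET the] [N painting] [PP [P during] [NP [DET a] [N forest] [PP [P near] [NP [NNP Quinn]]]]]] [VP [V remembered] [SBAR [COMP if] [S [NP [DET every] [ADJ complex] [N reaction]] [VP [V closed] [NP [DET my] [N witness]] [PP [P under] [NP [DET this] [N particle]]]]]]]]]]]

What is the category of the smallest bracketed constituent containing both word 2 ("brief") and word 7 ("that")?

Word 2 lies under S → NP → ADJ; word 7 lies under S → VP → SBAR → COMP. The lowest shared node is the S.

S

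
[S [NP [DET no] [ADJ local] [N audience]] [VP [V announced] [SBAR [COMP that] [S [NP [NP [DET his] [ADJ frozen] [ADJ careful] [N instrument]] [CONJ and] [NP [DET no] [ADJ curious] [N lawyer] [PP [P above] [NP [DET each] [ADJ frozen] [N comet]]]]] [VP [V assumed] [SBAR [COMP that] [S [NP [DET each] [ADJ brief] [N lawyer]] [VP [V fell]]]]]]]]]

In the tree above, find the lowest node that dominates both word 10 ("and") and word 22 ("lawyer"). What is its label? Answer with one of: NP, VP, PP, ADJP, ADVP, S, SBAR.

S

Word 10 lies under S → VP → SBAR → S → NP → CONJ; word 22 lies under S → VP → SBAR → S → VP → SBAR → S → NP → N. The lowest shared node is the S.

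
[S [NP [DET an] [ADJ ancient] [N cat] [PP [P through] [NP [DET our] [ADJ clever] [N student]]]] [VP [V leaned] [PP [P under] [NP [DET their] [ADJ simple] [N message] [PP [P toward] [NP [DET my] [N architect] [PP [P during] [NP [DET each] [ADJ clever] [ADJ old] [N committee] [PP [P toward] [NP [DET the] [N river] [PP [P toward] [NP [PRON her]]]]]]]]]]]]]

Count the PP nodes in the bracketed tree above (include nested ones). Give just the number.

6

Listing each PP by its span: [PP through our clever student]; [PP under their simple message toward my architect during each clever old committee toward the river toward her]; [PP toward my architect during each clever old committee toward the river toward her]; [PP during each clever old committee toward the river toward her]; [PP toward the river toward her]; [PP toward her] — that makes 6.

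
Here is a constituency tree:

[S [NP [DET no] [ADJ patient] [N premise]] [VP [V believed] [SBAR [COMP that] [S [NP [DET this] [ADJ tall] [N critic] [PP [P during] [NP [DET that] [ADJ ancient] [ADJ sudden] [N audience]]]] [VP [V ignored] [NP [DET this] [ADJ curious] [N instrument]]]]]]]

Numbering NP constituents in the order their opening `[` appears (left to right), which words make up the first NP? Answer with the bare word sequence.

In left-to-right order the NP constituents are "no patient premise"; "this tall critic during that ancient sudden audience"; "that ancient sudden audience"; "this curious instrument". Number 1 is "no patient premise".

no patient premise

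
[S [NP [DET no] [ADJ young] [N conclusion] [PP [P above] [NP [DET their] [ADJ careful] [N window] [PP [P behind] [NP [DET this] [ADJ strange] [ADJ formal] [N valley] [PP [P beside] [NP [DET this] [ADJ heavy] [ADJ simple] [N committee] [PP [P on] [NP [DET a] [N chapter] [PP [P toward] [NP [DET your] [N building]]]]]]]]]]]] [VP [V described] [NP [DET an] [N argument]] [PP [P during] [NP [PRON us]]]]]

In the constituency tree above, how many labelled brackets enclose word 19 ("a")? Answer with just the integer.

Path from the root down to the word: S → NP → PP → NP → PP → NP → PP → NP → PP → NP → DET. That is 11 enclosing brackets.

11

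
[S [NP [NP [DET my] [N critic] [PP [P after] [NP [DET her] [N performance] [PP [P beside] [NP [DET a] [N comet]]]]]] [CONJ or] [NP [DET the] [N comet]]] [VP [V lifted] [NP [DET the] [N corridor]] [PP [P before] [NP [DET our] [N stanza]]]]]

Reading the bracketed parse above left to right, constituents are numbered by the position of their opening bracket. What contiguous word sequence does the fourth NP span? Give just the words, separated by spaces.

a comet

The NP opening brackets appear, in order, over: "my critic after her performance beside a comet or the comet"; "my critic after her performance beside a comet"; "her performance beside a comet"; "a comet"; "the comet"; "the corridor"; "our stanza". The fourth one spans "a comet".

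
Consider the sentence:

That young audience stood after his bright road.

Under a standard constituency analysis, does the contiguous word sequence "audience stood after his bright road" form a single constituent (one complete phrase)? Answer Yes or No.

No

The smallest constituent containing the whole sequence is the clause [S that young audience stood after his bright road], but the sequence is only part of it — it straddles the boundary between noun phrase "that young audience" and verb phrase "stood after his bright road".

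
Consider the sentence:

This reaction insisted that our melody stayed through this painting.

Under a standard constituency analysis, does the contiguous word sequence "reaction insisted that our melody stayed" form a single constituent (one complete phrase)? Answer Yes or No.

No

The sequence begins inside the noun phrase "this reaction" and ends inside the verb phrase "insisted that our melody stayed through this painting"; it crosses a phrase boundary, so no single node in the tree spans exactly those words.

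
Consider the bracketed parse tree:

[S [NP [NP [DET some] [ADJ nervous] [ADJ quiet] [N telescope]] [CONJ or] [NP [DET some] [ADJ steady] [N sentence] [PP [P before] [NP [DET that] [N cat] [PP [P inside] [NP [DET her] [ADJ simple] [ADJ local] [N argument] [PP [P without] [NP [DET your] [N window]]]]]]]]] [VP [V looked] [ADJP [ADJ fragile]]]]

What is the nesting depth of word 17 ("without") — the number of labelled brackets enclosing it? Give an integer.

9

Path from the root down to the word: S → NP → NP → PP → NP → PP → NP → PP → P. That is 9 enclosing brackets.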